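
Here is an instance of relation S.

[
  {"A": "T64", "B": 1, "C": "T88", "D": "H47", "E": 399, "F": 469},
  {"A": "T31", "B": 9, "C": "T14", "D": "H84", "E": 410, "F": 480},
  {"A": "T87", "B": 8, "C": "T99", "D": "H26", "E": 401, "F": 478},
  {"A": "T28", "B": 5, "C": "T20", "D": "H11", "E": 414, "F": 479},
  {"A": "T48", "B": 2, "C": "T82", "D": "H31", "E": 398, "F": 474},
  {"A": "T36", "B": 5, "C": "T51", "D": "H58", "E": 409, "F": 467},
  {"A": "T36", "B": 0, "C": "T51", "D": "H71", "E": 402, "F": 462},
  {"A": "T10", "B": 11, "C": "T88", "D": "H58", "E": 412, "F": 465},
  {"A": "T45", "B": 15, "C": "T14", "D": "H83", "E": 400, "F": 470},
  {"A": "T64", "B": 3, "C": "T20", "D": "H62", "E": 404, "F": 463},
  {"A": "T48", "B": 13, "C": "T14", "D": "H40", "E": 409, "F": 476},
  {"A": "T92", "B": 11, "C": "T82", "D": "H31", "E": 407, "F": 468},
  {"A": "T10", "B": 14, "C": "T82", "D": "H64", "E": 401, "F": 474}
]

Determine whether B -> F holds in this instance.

B=1: 1 row → F = 469 ✓
B=9: 1 row → F = 480 ✓
B=8: 1 row → F = 478 ✓
B=5: 2 rows → F takes values {479, 467} — violation
B=2: 1 row → F = 474 ✓
B=0: 1 row → F = 462 ✓
B=11: 2 rows → F takes values {465, 468} — violation
B=15: 1 row → F = 470 ✓
B=3: 1 row → F = 463 ✓
B=13: 1 row → F = 476 ✓
B=14: 1 row → F = 474 ✓
Two rows agree on B but differ on F, so B -> F does not hold.

No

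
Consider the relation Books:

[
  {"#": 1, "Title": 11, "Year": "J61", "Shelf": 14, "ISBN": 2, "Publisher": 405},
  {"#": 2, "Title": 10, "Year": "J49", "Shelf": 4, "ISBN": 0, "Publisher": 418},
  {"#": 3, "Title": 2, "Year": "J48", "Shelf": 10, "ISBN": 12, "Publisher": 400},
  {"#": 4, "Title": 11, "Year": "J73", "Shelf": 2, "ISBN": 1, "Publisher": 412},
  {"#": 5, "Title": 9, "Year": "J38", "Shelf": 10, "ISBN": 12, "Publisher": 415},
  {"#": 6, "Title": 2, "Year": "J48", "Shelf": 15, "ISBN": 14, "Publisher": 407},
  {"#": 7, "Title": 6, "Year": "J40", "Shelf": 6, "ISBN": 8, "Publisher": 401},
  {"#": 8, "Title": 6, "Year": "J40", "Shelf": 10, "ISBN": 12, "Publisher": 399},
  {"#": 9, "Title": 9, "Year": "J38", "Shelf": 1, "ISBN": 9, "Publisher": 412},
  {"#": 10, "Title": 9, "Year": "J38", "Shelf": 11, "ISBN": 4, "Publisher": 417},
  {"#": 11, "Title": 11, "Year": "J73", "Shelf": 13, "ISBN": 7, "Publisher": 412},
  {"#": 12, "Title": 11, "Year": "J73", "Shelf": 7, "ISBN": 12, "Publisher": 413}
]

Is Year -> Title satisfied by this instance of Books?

Year=J61: row 1 → Title = 11 ✓
Year=J49: row 2 → Title = 10 ✓
Year=J48: rows 3, 6 → Title = 2, 2 ✓
Year=J73: rows 4, 11, 12 → Title = 11, 11, 11 ✓
Year=J38: rows 5, 9, 10 → Title = 9, 9, 9 ✓
Year=J40: rows 7, 8 → Title = 6, 6 ✓
Every Year value is associated with a single Title value, so Year -> Title holds.

Yes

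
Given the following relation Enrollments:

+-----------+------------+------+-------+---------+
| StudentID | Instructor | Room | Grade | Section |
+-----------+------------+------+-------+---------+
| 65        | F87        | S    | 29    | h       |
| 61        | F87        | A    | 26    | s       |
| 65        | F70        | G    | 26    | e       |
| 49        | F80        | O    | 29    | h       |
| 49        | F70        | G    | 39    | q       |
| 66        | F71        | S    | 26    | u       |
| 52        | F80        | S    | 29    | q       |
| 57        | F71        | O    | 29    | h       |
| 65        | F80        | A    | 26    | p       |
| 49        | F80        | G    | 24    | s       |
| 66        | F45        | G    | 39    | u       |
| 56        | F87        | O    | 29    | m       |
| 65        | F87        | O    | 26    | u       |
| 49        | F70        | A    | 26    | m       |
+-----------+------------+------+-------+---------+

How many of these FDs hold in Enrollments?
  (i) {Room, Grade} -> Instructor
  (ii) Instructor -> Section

0

(i) {Room, Grade} -> Instructor: (Room=S, Grade=29): 2 rows → Instructor takes values {F87, F80} — violation; (Room=A, Grade=26): 3 rows → Instructor takes values {F87, F80, F70} — violation; (Room=O, Grade=29): 3 rows → Instructor takes values {F80, F71, F87} — violation; (Room=G, Grade=39): 2 rows → Instructor takes values {F70, F45} — violation — fails.
(ii) Instructor -> Section: Instructor=F87: 4 rows → Section takes values {h, s, m, u} — violation; Instructor=F70: 3 rows → Section takes values {e, q, m} — violation; Instructor=F80: 4 rows → Section takes values {h, q, p, s} — violation; Instructor=F71: 2 rows → Section takes values {u, h} — violation — fails.
None of the 2 dependencies hold.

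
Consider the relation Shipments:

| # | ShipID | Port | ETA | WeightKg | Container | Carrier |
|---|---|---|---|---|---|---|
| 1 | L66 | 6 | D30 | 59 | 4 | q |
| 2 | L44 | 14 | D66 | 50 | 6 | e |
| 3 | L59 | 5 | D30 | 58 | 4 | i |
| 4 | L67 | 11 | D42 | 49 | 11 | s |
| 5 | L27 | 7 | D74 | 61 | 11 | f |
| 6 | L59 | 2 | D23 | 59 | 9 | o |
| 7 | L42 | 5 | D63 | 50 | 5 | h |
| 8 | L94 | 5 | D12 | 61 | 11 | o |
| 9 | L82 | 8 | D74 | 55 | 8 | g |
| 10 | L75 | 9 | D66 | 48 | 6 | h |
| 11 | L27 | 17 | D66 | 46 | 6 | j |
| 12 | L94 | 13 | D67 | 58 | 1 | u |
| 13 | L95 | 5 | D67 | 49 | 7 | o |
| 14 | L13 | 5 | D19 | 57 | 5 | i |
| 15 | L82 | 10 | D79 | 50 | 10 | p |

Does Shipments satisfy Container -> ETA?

Container=4: rows 1, 3 → ETA = D30, D30 ✓
Container=6: rows 2, 10, 11 → ETA = D66, D66, D66 ✓
Container=11: rows 4, 5, 8 → ETA takes values {D42, D74, D12} — violation
Container=9: row 6 → ETA = D23 ✓
Container=5: rows 7, 14 → ETA takes values {D63, D19} — violation
Container=8: row 9 → ETA = D74 ✓
Container=1: row 12 → ETA = D67 ✓
Container=7: row 13 → ETA = D67 ✓
Container=10: row 15 → ETA = D79 ✓
Two rows agree on Container but differ on ETA, so Container -> ETA does not hold.

No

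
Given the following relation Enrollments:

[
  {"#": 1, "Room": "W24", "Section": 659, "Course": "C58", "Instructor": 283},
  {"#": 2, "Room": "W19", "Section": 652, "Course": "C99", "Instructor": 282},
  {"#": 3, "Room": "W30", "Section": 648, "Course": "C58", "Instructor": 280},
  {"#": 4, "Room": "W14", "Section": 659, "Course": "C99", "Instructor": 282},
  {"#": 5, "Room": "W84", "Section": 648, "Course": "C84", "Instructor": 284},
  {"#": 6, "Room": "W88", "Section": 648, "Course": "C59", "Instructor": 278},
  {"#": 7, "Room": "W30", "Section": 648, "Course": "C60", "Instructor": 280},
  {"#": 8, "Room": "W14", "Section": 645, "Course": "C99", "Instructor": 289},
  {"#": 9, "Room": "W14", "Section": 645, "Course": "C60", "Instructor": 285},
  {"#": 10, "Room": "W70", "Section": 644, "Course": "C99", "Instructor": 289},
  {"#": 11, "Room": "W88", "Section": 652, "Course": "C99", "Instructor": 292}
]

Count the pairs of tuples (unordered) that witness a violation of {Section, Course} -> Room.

(Section=652, Course=C99): violating pairs (2,11) — 1 pair.

1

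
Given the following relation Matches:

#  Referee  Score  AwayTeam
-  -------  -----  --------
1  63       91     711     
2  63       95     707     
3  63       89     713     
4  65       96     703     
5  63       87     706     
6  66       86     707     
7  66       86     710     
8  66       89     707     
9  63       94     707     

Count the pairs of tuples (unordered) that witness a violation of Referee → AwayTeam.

Referee=63: violating pairs (1,2), (1,3), (1,5), (1,9), (2,3), (2,5), (3,5), (3,9), (5,9) — 9 pairs.
Referee=66: violating pairs (6,7), (7,8) — 2 pairs.

11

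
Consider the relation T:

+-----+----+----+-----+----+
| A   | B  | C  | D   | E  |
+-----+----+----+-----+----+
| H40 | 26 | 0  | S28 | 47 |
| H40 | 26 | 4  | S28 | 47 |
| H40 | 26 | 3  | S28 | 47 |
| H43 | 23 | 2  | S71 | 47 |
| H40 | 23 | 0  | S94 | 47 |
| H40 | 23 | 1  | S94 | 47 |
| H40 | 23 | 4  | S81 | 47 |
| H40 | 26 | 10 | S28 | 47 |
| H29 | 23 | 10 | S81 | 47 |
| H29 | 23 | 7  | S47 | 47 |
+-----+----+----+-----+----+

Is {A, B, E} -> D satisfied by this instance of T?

(A=H40, B=26, E=47): 4 rows → D = S28, S28, S28, S28 ✓
(A=H43, B=23, E=47): 1 row → D = S71 ✓
(A=H40, B=23, E=47): 3 rows → D takes values {S94, S81} — violation
(A=H29, B=23, E=47): 2 rows → D takes values {S81, S47} — violation
Two rows agree on {A, B, E} but differ on D, so {A, B, E} -> D does not hold.

No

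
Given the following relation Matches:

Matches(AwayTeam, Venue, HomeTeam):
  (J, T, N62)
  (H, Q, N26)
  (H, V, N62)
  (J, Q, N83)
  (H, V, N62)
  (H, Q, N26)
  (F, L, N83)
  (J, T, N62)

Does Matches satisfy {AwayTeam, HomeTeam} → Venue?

(AwayTeam=J, HomeTeam=N62): 2 rows → Venue = T, T ✓
(AwayTeam=H, HomeTeam=N26): 2 rows → Venue = Q, Q ✓
(AwayTeam=H, HomeTeam=N62): 2 rows → Venue = V, V ✓
(AwayTeam=J, HomeTeam=N83): 1 row → Venue = Q ✓
(AwayTeam=F, HomeTeam=N83): 1 row → Venue = L ✓
Every {AwayTeam, HomeTeam} value is associated with a single Venue value, so {AwayTeam, HomeTeam} → Venue holds.

Yes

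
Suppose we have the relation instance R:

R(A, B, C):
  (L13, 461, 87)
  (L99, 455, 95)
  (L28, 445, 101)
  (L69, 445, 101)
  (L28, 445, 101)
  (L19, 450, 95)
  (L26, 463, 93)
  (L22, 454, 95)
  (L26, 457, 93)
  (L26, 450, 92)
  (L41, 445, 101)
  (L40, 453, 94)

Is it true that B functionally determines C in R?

B=461: 1 row → C = 87 ✓
B=455: 1 row → C = 95 ✓
B=445: 4 rows → C = 101, 101, 101, 101 ✓
B=450: 2 rows → C takes values {95, 92} — violation
B=463: 1 row → C = 93 ✓
B=454: 1 row → C = 95 ✓
B=457: 1 row → C = 93 ✓
B=453: 1 row → C = 94 ✓
Two rows agree on B but differ on C, so B → C does not hold.

No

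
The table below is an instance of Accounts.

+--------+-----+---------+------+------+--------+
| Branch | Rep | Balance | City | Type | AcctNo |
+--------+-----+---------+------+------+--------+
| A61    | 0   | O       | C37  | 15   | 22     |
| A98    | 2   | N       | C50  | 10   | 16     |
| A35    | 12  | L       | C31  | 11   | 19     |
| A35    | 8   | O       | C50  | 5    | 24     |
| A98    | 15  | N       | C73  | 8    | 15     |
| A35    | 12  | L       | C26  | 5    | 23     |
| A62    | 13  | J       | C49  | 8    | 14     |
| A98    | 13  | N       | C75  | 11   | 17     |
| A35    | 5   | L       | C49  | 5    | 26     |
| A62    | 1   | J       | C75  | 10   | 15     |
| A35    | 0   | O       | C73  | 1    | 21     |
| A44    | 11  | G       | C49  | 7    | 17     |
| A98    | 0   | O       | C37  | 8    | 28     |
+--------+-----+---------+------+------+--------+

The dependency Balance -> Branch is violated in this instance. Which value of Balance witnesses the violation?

O

Balance=O: 4 rows → Branch takes values {A61, A35, A98} — violation
Balance=N: 3 rows → Branch = A98, A98, A98 ✓
Balance=L: 3 rows → Branch = A35, A35, A35 ✓
Balance=J: 2 rows → Branch = A62, A62 ✓
Balance=G: 1 row → Branch = A44 ✓
The only Balance value with inconsistent Branch is Balance=O.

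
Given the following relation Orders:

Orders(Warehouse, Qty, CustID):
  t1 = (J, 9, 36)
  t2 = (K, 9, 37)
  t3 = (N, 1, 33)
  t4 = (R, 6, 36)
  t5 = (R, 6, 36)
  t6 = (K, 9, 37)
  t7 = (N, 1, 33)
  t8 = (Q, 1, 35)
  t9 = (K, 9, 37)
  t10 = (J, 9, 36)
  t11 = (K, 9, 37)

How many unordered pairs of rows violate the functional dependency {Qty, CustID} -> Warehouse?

0

(Qty=9, CustID=36): all 2 rows agree on Warehouse — 0 pairs.
(Qty=9, CustID=37): all 4 rows agree on Warehouse — 0 pairs.
(Qty=1, CustID=33): all 2 rows agree on Warehouse — 0 pairs.
(Qty=6, CustID=36): all 2 rows agree on Warehouse — 0 pairs.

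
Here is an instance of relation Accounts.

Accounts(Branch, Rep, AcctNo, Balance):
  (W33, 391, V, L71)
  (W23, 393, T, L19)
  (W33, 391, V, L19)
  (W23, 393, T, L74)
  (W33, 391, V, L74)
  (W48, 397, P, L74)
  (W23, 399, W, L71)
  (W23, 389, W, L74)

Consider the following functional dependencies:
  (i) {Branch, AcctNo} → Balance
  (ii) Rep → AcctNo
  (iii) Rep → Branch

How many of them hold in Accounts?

(i) {Branch, AcctNo} → Balance: (Branch=W33, AcctNo=V): 3 rows → Balance takes values {L71, L19, L74} — violation; (Branch=W23, AcctNo=T): 2 rows → Balance takes values {L19, L74} — violation; (Branch=W23, AcctNo=W): 2 rows → Balance takes values {L71, L74} — violation — fails.
(ii) Rep → AcctNo: every LHS value maps to a single RHS value — holds.
(iii) Rep → Branch: every LHS value maps to a single RHS value — holds.
2 of the 3 dependencies hold.

2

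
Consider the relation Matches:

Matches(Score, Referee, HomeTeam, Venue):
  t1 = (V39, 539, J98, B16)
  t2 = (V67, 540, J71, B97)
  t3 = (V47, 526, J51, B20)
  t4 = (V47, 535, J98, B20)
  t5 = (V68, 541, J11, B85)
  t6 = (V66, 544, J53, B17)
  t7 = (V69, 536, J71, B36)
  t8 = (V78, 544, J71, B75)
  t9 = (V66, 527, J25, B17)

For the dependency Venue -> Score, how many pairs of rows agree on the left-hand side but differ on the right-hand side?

0

Venue=B20: all 2 rows agree on Score — 0 pairs.
Venue=B17: all 2 rows agree on Score — 0 pairs.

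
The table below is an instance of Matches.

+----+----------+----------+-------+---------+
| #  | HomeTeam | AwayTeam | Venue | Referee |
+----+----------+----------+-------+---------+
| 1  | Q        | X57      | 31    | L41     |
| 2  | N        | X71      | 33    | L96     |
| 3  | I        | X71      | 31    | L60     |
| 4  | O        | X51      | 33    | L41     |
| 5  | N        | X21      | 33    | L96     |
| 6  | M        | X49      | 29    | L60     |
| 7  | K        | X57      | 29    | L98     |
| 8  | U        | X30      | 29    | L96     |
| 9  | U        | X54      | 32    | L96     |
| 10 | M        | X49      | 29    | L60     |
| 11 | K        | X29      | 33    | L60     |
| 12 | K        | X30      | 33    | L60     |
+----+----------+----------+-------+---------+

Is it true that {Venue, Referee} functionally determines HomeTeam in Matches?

(Venue=31, Referee=L41): row 1 → HomeTeam = Q ✓
(Venue=33, Referee=L96): rows 2, 5 → HomeTeam = N, N ✓
(Venue=31, Referee=L60): row 3 → HomeTeam = I ✓
(Venue=33, Referee=L41): row 4 → HomeTeam = O ✓
(Venue=29, Referee=L60): rows 6, 10 → HomeTeam = M, M ✓
(Venue=29, Referee=L98): row 7 → HomeTeam = K ✓
(Venue=29, Referee=L96): row 8 → HomeTeam = U ✓
(Venue=32, Referee=L96): row 9 → HomeTeam = U ✓
(Venue=33, Referee=L60): rows 11, 12 → HomeTeam = K, K ✓
Every {Venue, Referee} value is associated with a single HomeTeam value, so {Venue, Referee} → HomeTeam holds.

Yes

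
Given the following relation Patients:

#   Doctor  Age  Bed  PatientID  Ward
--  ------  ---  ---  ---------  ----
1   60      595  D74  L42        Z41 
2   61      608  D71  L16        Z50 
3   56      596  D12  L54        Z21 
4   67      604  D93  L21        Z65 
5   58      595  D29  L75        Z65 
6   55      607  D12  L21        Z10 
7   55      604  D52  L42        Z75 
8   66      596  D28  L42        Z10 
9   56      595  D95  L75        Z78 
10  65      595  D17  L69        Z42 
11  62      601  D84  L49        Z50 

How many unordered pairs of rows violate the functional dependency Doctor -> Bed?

2

Doctor=56: violating pairs (3,9) — 1 pair.
Doctor=55: violating pairs (6,7) — 1 pair.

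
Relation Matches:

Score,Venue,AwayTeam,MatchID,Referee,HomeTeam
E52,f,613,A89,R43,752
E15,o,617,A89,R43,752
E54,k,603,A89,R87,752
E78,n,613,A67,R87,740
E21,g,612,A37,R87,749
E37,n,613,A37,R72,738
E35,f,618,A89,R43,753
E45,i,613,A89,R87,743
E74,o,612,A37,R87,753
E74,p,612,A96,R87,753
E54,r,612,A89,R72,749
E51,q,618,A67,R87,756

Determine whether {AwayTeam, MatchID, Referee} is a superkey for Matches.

No

Two distinct rows share (AwayTeam=612, MatchID=A37, Referee=R87), so {AwayTeam, MatchID, Referee} does not determine every attribute — not a superkey.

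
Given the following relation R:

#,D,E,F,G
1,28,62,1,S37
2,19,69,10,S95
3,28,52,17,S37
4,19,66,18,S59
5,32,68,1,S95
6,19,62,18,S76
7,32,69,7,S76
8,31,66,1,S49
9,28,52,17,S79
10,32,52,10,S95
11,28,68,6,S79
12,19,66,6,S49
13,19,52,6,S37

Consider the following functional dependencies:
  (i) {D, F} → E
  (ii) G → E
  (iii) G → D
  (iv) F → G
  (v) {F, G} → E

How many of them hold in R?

0

(i) {D, F} → E: (D=19, F=18): rows 4, 6 → E takes values {66, 62} — violation; (D=19, F=6): rows 12, 13 → E takes values {66, 52} — violation — fails.
(ii) G → E: G=S37: rows 1, 3, 13 → E takes values {62, 52} — violation; G=S95: rows 2, 5, 10 → E takes values {69, 68, 52} — violation; G=S76: rows 6, 7 → E takes values {62, 69} — violation; G=S79: rows 9, 11 → E takes values {52, 68} — violation — fails.
(iii) G → D: G=S37: rows 1, 3, 13 → D takes values {28, 19} — violation; G=S95: rows 2, 5, 10 → D takes values {19, 32} — violation; G=S76: rows 6, 7 → D takes values {19, 32} — violation; G=S49: rows 8, 12 → D takes values {31, 19} — violation — fails.
(iv) F → G: F=1: rows 1, 5, 8 → G takes values {S37, S95, S49} — violation; F=17: rows 3, 9 → G takes values {S37, S79} — violation; F=18: rows 4, 6 → G takes values {S59, S76} — violation; F=6: rows 11, 12, 13 → G takes values {S79, S49, S37} — violation — fails.
(v) {F, G} → E: (F=10, G=S95): rows 2, 10 → E takes values {69, 52} — violation — fails.
None of the 5 dependencies hold.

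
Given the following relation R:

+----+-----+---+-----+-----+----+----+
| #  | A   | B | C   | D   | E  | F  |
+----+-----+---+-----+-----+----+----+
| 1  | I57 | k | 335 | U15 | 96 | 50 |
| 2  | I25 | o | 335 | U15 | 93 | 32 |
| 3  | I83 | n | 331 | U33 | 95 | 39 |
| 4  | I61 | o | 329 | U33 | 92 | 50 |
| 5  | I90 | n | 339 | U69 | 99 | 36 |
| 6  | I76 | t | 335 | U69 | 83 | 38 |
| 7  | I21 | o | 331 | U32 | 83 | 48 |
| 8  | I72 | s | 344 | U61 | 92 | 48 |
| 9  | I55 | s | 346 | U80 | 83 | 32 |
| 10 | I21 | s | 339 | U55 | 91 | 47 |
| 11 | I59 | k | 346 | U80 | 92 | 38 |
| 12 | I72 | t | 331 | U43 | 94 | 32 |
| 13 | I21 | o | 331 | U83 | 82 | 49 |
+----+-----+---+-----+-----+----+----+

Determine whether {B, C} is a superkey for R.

Rows 7 and 13 have the same {B, C} value (B=o, C=331) but are distinct tuples, so {B, C} does not determine every attribute — not a superkey.

No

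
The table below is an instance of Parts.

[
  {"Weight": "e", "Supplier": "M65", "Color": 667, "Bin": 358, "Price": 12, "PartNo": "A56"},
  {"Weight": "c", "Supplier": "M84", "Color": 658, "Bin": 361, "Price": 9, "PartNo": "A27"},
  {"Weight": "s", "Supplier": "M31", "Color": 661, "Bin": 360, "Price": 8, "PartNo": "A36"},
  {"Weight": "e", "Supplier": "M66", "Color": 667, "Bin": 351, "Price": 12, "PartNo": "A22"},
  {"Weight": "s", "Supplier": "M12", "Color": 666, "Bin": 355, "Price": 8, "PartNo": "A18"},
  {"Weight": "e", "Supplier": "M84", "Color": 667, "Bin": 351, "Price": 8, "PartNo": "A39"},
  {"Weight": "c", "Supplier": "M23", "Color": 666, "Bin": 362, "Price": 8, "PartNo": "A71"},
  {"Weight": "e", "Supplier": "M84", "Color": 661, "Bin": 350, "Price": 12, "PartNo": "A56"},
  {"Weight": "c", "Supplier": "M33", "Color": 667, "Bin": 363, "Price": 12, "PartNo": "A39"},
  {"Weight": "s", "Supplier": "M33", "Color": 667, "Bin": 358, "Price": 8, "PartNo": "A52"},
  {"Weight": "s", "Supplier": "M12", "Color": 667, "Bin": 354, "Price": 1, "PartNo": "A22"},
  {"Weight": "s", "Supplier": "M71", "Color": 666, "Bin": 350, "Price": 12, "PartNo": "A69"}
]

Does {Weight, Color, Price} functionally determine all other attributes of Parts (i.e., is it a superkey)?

Two distinct rows share (Weight=e, Color=667, Price=12), so {Weight, Color, Price} does not determine every attribute — not a superkey.

No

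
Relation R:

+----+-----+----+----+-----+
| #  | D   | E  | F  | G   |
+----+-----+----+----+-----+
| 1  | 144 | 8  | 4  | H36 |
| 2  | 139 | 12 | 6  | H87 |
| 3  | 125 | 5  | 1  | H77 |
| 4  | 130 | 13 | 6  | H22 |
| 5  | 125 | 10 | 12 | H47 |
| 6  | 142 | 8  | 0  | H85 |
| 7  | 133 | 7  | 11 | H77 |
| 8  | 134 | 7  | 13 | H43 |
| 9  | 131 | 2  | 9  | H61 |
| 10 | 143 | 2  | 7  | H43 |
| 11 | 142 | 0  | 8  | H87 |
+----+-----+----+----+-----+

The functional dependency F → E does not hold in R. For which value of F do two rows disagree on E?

6

F=4: row 1 → E = 8 ✓
F=6: rows 2, 4 → E takes values {12, 13} — violation
F=1: row 3 → E = 5 ✓
F=12: row 5 → E = 10 ✓
F=0: row 6 → E = 8 ✓
F=11: row 7 → E = 7 ✓
F=13: row 8 → E = 7 ✓
F=9: row 9 → E = 2 ✓
F=7: row 10 → E = 2 ✓
F=8: row 11 → E = 0 ✓
The only F value with inconsistent E is F=6.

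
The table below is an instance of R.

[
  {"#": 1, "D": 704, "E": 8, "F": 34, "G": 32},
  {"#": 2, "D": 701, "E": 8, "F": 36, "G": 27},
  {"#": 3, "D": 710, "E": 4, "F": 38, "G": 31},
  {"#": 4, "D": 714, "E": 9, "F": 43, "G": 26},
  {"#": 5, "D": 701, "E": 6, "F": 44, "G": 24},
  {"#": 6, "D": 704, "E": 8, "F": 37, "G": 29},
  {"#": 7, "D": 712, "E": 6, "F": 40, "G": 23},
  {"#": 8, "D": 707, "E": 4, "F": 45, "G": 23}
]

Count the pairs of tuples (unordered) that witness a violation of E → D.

4

E=8: violating pairs (1,2), (2,6) — 2 pairs.
E=4: violating pairs (3,8) — 1 pair.
E=6: violating pairs (5,7) — 1 pair.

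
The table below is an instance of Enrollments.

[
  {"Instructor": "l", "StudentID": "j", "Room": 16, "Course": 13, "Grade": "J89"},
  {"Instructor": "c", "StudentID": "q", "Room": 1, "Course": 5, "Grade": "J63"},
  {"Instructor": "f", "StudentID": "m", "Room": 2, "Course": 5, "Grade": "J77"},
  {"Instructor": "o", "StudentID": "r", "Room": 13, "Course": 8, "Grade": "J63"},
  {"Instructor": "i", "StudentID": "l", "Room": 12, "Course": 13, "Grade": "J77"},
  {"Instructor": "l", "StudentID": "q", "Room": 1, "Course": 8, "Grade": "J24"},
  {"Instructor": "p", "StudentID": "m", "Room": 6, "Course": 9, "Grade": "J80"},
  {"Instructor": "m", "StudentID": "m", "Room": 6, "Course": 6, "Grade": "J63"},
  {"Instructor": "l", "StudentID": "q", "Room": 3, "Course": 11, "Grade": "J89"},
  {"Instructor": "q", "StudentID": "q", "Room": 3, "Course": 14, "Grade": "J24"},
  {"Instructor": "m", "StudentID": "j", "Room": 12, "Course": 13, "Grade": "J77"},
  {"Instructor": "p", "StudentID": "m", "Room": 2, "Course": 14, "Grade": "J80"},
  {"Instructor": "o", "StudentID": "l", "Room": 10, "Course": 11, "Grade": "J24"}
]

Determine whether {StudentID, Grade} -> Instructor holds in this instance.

(StudentID=j, Grade=J89): 1 row → Instructor = l ✓
(StudentID=q, Grade=J63): 1 row → Instructor = c ✓
(StudentID=m, Grade=J77): 1 row → Instructor = f ✓
(StudentID=r, Grade=J63): 1 row → Instructor = o ✓
(StudentID=l, Grade=J77): 1 row → Instructor = i ✓
(StudentID=q, Grade=J24): 2 rows → Instructor takes values {l, q} — violation
(StudentID=m, Grade=J80): 2 rows → Instructor = p, p ✓
(StudentID=m, Grade=J63): 1 row → Instructor = m ✓
(StudentID=q, Grade=J89): 1 row → Instructor = l ✓
(StudentID=j, Grade=J77): 1 row → Instructor = m ✓
(StudentID=l, Grade=J24): 1 row → Instructor = o ✓
Two rows agree on {StudentID, Grade} but differ on Instructor, so {StudentID, Grade} -> Instructor does not hold.

No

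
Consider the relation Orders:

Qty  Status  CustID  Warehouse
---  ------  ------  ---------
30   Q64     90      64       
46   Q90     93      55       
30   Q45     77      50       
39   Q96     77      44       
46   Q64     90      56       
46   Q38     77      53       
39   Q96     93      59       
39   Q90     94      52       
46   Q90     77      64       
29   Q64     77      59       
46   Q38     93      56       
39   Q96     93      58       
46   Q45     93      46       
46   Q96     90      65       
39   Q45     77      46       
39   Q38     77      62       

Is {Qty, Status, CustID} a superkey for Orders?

Two distinct rows share (Qty=39, Status=Q96, CustID=93), so {Qty, Status, CustID} does not determine every attribute — not a superkey.

No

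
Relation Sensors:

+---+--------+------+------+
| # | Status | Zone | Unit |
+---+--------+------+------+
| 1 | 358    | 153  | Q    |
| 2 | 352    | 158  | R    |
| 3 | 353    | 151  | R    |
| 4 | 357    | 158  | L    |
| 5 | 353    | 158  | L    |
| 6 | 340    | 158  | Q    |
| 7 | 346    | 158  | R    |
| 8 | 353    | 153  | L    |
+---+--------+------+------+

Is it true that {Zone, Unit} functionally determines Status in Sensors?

(Zone=153, Unit=Q): row 1 → Status = 358 ✓
(Zone=158, Unit=R): rows 2, 7 → Status takes values {352, 346} — violation
(Zone=151, Unit=R): row 3 → Status = 353 ✓
(Zone=158, Unit=L): rows 4, 5 → Status takes values {357, 353} — violation
(Zone=158, Unit=Q): row 6 → Status = 340 ✓
(Zone=153, Unit=L): row 8 → Status = 353 ✓
Two rows agree on {Zone, Unit} but differ on Status, so {Zone, Unit} → Status does not hold.

No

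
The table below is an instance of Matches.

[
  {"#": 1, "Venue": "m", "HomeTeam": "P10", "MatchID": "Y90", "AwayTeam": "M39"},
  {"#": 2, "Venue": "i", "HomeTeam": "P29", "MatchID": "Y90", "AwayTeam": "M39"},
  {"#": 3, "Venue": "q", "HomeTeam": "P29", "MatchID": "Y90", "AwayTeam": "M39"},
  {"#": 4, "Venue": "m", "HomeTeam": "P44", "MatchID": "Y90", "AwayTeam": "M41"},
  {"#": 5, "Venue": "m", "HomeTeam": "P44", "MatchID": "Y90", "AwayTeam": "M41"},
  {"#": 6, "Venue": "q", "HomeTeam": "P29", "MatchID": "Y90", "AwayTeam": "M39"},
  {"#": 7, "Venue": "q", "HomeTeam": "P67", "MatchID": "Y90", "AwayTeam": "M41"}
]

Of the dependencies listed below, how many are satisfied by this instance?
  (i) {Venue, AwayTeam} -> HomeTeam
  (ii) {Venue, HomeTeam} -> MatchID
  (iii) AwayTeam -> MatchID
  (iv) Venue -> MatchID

(i) {Venue, AwayTeam} -> HomeTeam: every LHS value maps to a single RHS value — holds.
(ii) {Venue, HomeTeam} -> MatchID: every LHS value maps to a single RHS value — holds.
(iii) AwayTeam -> MatchID: every LHS value maps to a single RHS value — holds.
(iv) Venue -> MatchID: every LHS value maps to a single RHS value — holds.
4 of the 4 dependencies hold.

4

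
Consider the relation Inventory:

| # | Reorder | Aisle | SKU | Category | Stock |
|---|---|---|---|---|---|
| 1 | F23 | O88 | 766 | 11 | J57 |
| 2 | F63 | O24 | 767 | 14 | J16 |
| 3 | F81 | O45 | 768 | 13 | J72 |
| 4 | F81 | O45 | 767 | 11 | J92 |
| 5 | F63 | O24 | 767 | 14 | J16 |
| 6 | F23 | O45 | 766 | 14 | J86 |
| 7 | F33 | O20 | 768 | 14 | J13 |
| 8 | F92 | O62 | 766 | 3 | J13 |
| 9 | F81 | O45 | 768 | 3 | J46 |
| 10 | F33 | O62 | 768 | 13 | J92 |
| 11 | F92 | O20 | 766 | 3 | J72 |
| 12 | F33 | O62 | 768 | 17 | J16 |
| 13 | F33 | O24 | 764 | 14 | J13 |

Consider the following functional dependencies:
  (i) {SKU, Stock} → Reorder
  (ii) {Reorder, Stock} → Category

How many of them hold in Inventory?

2

(i) {SKU, Stock} → Reorder: every LHS value maps to a single RHS value — holds.
(ii) {Reorder, Stock} → Category: every LHS value maps to a single RHS value — holds.
2 of the 2 dependencies hold.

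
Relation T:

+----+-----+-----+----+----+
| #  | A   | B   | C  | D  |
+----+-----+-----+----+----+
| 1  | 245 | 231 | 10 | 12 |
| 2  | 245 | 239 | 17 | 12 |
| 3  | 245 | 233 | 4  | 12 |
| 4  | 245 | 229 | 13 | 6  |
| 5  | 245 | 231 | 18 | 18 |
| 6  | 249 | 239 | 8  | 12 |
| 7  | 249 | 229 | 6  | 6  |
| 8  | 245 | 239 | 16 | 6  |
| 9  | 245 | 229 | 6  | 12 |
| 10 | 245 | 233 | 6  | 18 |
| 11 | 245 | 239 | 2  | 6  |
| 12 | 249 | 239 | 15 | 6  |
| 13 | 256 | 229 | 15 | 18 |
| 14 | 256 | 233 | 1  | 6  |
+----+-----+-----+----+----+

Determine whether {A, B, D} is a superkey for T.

No

Rows 8 and 11 have the same {A, B, D} value (A=245, B=239, D=6) but are distinct tuples, so {A, B, D} does not determine every attribute — not a superkey.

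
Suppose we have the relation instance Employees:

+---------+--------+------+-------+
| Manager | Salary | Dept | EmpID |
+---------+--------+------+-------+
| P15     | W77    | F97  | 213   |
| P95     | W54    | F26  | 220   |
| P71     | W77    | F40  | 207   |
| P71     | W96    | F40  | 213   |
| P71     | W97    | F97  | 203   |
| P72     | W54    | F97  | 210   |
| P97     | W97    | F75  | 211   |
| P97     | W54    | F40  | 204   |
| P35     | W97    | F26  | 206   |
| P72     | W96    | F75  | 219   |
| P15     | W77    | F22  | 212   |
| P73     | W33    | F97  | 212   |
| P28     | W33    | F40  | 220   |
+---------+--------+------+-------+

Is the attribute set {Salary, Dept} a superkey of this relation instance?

All 13 rows have distinct {Salary, Dept} values, so {Salary, Dept} → (all attributes) holds and {Salary, Dept} is a superkey.

Yes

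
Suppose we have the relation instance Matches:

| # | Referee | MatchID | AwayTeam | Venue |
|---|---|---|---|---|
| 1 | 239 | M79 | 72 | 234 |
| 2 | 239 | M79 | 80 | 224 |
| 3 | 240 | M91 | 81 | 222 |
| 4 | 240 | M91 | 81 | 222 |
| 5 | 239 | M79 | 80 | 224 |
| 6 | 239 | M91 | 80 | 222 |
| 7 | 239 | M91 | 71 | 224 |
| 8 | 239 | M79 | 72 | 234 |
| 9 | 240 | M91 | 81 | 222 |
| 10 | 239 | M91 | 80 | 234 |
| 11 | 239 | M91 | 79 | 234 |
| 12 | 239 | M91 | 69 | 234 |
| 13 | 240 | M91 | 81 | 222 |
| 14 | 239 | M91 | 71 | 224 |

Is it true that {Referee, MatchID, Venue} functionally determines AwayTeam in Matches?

No

(Referee=239, MatchID=M79, Venue=234): rows 1, 8 → AwayTeam = 72, 72 ✓
(Referee=239, MatchID=M79, Venue=224): rows 2, 5 → AwayTeam = 80, 80 ✓
(Referee=240, MatchID=M91, Venue=222): rows 3, 4, 9, 13 → AwayTeam = 81, 81, 81, 81 ✓
(Referee=239, MatchID=M91, Venue=222): row 6 → AwayTeam = 80 ✓
(Referee=239, MatchID=M91, Venue=224): rows 7, 14 → AwayTeam = 71, 71 ✓
(Referee=239, MatchID=M91, Venue=234): rows 10, 11, 12 → AwayTeam takes values {80, 79, 69} — violation
Two rows agree on {Referee, MatchID, Venue} but differ on AwayTeam, so {Referee, MatchID, Venue} → AwayTeam does not hold.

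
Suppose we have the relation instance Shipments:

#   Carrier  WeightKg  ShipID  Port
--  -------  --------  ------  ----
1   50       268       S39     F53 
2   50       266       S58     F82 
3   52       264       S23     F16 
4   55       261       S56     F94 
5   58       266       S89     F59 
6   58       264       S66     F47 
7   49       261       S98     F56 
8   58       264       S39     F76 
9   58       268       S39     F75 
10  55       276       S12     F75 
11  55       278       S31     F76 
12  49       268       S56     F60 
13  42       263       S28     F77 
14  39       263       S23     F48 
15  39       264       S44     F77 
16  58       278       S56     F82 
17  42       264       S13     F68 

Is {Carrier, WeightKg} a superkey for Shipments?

Rows 6 and 8 have the same {Carrier, WeightKg} value (Carrier=58, WeightKg=264) but are distinct tuples, so {Carrier, WeightKg} does not determine every attribute — not a superkey.

No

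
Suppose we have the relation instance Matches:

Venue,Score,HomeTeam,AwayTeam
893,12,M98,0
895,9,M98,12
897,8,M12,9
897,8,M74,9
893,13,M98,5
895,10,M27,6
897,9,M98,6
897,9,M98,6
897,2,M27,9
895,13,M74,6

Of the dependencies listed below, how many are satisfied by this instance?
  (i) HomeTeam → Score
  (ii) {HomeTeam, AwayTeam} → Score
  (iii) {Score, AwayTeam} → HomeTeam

(i) HomeTeam → Score: HomeTeam=M98: 5 rows → Score takes values {12, 9, 13} — violation; HomeTeam=M74: 2 rows → Score takes values {8, 13} — violation; HomeTeam=M27: 2 rows → Score takes values {10, 2} — violation — fails.
(ii) {HomeTeam, AwayTeam} → Score: every LHS value maps to a single RHS value — holds.
(iii) {Score, AwayTeam} → HomeTeam: (Score=8, AwayTeam=9): 2 rows → HomeTeam takes values {M12, M74} — violation — fails.
1 of the 3 dependencies holds.

1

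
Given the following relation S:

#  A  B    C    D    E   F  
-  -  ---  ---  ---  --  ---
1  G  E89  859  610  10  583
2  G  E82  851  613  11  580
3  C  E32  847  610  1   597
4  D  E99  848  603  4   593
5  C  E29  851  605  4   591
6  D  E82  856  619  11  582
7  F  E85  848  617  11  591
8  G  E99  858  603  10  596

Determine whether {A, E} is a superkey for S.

No

Rows 1 and 8 have the same {A, E} value (A=G, E=10) but are distinct tuples, so {A, E} does not determine every attribute — not a superkey.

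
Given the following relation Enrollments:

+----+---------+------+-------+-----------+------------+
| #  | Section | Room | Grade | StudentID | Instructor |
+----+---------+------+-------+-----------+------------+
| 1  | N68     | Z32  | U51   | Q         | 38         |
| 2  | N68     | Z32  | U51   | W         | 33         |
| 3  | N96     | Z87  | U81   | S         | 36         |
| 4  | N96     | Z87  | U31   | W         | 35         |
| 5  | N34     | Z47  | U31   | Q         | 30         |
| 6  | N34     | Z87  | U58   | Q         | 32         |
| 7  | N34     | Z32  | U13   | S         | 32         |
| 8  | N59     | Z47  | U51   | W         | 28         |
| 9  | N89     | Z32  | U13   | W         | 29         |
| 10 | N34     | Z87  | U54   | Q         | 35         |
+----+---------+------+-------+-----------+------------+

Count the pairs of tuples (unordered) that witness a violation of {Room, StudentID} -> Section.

1

(Room=Z32, StudentID=W): violating pairs (2,9) — 1 pair.
(Room=Z87, StudentID=Q): all 2 rows agree on Section — 0 pairs.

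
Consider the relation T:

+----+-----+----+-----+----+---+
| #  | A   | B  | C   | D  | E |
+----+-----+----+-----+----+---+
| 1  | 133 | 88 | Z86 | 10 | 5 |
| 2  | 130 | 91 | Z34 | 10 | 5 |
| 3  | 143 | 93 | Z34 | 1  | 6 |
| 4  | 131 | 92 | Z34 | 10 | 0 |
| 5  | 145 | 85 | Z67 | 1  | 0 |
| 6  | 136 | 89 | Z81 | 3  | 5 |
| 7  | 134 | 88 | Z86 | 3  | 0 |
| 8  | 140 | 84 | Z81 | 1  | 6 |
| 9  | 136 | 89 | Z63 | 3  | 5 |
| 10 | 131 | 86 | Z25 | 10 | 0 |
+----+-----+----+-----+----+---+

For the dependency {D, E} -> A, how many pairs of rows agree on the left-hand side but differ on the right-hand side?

(D=10, E=5): violating pairs (1,2) — 1 pair.
(D=1, E=6): violating pairs (3,8) — 1 pair.
(D=10, E=0): all 2 rows agree on A — 0 pairs.
(D=3, E=5): all 2 rows agree on A — 0 pairs.

2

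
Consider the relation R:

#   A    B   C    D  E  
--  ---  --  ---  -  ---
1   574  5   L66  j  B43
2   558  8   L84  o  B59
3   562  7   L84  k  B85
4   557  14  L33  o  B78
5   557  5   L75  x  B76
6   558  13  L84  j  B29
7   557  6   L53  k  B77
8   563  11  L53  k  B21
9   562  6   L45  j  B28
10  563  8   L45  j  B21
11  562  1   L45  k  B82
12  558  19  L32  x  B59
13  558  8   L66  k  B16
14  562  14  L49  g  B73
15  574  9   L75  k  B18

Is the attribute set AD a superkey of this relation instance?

No

Rows 3 and 11 have the same AD value (A=562, D=k) but are distinct tuples, so AD does not determine every attribute — not a superkey.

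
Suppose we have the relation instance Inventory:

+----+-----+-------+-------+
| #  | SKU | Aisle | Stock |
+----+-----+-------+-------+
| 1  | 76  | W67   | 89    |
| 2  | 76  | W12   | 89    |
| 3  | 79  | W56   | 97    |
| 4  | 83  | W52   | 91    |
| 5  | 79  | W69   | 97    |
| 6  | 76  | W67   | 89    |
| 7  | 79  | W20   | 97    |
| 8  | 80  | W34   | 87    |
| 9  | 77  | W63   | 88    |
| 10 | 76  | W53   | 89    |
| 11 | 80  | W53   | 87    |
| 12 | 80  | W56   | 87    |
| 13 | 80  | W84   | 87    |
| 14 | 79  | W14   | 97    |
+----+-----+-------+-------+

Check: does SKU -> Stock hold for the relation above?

Yes

SKU=76: rows 1, 2, 6, 10 → Stock = 89, 89, 89, 89 ✓
SKU=79: rows 3, 5, 7, 14 → Stock = 97, 97, 97, 97 ✓
SKU=83: row 4 → Stock = 91 ✓
SKU=80: rows 8, 11, 12, 13 → Stock = 87, 87, 87, 87 ✓
SKU=77: row 9 → Stock = 88 ✓
Every SKU value is associated with a single Stock value, so SKU -> Stock holds.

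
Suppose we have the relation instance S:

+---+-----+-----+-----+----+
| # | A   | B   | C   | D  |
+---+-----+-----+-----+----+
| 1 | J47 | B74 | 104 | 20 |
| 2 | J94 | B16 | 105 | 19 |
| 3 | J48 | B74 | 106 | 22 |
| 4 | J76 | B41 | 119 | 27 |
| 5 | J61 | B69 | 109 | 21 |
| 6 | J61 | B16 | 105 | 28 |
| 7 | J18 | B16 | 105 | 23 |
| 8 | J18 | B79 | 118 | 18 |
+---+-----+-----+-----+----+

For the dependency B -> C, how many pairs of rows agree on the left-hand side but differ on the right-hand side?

1

B=B74: violating pairs (1,3) — 1 pair.
B=B16: all 3 rows agree on C — 0 pairs.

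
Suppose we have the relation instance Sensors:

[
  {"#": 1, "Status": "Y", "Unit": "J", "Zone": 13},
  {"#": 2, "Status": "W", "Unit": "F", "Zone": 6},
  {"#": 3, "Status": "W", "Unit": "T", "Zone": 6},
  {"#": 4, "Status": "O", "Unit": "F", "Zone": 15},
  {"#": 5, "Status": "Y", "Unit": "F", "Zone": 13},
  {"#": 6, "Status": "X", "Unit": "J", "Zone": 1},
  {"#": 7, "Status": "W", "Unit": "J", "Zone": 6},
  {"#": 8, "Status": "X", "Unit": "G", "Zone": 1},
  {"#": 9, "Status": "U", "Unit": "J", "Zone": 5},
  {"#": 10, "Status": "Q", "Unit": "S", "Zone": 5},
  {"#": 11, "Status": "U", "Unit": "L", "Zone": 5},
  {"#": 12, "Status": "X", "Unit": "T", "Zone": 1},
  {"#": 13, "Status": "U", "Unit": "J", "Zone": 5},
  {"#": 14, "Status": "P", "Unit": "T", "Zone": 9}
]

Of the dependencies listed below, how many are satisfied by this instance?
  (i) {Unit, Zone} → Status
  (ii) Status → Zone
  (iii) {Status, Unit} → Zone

3

(i) {Unit, Zone} → Status: every LHS value maps to a single RHS value — holds.
(ii) Status → Zone: every LHS value maps to a single RHS value — holds.
(iii) {Status, Unit} → Zone: every LHS value maps to a single RHS value — holds.
3 of the 3 dependencies hold.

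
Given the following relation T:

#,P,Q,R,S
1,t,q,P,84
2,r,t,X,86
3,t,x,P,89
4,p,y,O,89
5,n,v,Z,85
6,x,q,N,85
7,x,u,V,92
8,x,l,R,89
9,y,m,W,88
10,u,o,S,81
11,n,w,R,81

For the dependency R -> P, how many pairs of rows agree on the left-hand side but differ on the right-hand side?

1

R=P: all 2 rows agree on P — 0 pairs.
R=R: violating pairs (8,11) — 1 pair.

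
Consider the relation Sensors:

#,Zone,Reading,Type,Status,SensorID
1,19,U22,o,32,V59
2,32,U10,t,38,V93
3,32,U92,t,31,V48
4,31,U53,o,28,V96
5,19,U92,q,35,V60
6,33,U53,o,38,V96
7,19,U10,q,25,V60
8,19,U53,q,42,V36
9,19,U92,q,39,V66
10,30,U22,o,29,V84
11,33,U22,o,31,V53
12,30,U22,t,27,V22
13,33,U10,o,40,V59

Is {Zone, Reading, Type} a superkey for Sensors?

No

Rows 5 and 9 have the same {Zone, Reading, Type} value (Zone=19, Reading=U92, Type=q) but are distinct tuples, so {Zone, Reading, Type} does not determine every attribute — not a superkey.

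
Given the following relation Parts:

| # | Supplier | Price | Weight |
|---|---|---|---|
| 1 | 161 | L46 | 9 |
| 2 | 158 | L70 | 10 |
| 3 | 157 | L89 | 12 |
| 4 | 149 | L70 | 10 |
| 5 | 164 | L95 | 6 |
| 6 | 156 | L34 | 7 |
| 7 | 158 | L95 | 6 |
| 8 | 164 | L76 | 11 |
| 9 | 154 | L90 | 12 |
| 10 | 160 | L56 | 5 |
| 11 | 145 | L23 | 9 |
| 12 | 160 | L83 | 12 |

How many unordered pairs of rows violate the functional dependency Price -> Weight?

0

Price=L70: all 2 rows agree on Weight — 0 pairs.
Price=L95: all 2 rows agree on Weight — 0 pairs.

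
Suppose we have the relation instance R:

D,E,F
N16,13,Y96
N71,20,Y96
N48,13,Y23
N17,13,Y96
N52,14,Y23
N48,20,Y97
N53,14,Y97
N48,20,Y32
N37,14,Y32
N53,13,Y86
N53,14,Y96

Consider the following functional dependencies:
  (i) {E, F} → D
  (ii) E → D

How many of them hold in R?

(i) {E, F} → D: (E=13, F=Y96): 2 rows → D takes values {N16, N17} — violation — fails.
(ii) E → D: E=13: 4 rows → D takes values {N16, N48, N17, N53} — violation; E=20: 3 rows → D takes values {N71, N48} — violation; E=14: 4 rows → D takes values {N52, N53, N37} — violation — fails.
None of the 2 dependencies hold.

0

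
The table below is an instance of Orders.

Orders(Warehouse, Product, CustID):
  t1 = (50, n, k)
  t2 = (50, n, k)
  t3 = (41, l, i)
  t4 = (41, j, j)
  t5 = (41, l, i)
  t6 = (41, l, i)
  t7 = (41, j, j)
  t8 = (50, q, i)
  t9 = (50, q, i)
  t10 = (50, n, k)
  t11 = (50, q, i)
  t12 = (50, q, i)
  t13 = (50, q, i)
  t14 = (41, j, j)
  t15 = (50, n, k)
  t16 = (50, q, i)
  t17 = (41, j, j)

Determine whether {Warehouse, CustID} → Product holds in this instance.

Yes

(Warehouse=50, CustID=k): rows 1, 2, 10, 15 → Product = n, n, n, n ✓
(Warehouse=41, CustID=i): rows 3, 5, 6 → Product = l, l, l ✓
(Warehouse=41, CustID=j): rows 4, 7, 14, 17 → Product = j, j, j, j ✓
(Warehouse=50, CustID=i): rows 8, 9, 11, 12, 13, 16 → Product = q, q, q, q, q, q ✓
Every {Warehouse, CustID} value is associated with a single Product value, so {Warehouse, CustID} → Product holds.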